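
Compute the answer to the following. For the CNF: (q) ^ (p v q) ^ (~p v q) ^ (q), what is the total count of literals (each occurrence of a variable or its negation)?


Counting literals in each clause:
Clause 1: 1 literal(s)
Clause 2: 2 literal(s)
Clause 3: 2 literal(s)
Clause 4: 1 literal(s)
Total = 6

6


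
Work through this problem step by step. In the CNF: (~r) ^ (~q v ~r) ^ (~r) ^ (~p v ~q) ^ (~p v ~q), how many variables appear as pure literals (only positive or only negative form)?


Check each variable for pure literal status:
p: pure negative
q: pure negative
r: pure negative
Pure literal count = 3

3


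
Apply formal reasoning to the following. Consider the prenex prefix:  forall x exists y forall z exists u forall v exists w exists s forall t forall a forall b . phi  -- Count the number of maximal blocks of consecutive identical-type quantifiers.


Quantifier-type sequence: A E A E A E E A A A  (A=forall, E=exists)
Group into maximal same-type runs:
  Ax1 | Ex1 | Ax1 | Ex1 | Ax1 | Ex2 | Ax3
Number of blocks = 7

7


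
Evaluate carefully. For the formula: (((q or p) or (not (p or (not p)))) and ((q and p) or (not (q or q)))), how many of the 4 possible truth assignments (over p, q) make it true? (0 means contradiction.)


Check all 4 assignments:
p=0, q=0: 0
p=0, q=1: 0
p=1, q=0: 1
p=1, q=1: 1
Count of True = 2

2


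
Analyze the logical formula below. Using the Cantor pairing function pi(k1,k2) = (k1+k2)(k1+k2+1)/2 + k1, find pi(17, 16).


k1 + k2 = 33
(k1+k2)(k1+k2+1)/2 = 33 * 34 / 2 = 561
pi = 561 + 17 = 578

578


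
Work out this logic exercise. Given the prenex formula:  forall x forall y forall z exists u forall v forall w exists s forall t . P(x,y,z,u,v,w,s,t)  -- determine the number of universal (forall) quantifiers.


Quantifier prefix: forall x forall y forall z exists u forall v forall w exists s forall t
Mark each quantifier type:
  U U U E U U E U
Universal count = 6, Existential count = 2
Asked for universal (forall) quantifiers: 6

6


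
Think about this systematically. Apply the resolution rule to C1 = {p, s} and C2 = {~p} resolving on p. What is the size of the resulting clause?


Remove p from C1 and ~p from C2.
C1 remainder: {s}
C2 remainder: {}
Union (resolvent): {s}
Resolvent has 1 literal(s).

1


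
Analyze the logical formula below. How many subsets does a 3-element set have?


The power set of a set with n elements has 2^n elements.
|P(S)| = 2^3 = 8

8


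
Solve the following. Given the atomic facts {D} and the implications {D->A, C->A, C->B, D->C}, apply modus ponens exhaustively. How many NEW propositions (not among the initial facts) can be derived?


Initial facts: {D}
Apply modus ponens to closure:
  D and D->A  =>  A
  D and D->C  =>  C
  C and C->B  =>  B
Final known: {A, B, C, D}
New propositions: {A, B, C}
Count = 3

3


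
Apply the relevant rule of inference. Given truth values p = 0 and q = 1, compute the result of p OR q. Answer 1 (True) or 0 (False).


p = 0, q = 1
Operation: p OR q
Evaluate: 0 OR 1 = 1

1


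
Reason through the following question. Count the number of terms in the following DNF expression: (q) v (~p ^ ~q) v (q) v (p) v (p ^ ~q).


A DNF formula is a disjunction of terms (conjunctions).
Terms are separated by v.
Counting the disjuncts: 5 terms.

5


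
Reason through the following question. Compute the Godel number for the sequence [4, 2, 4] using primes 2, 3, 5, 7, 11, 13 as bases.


Encode each element as an exponent of the corresponding prime:
  2^4 = 16
  3^2 = 9
  5^4 = 625
Product = 16 * 9 * 625 = 90000

90000


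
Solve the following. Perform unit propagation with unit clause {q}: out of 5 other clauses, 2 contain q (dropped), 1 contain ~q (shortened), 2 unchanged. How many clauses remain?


Satisfied (removed): 2
Shortened (remain): 1
Unchanged (remain): 2
Remaining = 1 + 2 = 3

3


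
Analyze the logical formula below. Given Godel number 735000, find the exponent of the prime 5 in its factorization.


Factorize 735000 by dividing by 5 repeatedly.
Division steps: 5 divides 735000 exactly 4 time(s).
Exponent of 5 = 4

4


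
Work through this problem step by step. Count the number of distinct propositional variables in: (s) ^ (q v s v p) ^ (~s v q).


Identify each variable that appears in the formula.
Variables found: p, q, s
Count = 3

3


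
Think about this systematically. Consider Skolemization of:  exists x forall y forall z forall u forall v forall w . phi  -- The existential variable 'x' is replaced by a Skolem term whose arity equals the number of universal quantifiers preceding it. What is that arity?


Quantifier prefix: exists x forall y forall z forall u forall v forall w
'x' is existentially quantified at position 1.
No universal quantifiers precede it.
Skolem function arity = 0 (a Skolem constant)

0


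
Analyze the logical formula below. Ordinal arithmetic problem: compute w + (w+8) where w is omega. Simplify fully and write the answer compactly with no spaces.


Compute w + (w+8).
Ordinal + is associative but NOT commutative; for finite n>0, n + w = w but w + n stays w+n.
w + (w+8) = (w+w) + 8 = w*2+8.
Result = w*2+8

w*2+8


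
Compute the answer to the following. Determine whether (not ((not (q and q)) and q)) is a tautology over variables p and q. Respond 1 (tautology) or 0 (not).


Check all 4 assignments:
p=0, q=0: 1
p=0, q=1: 1
p=1, q=0: 1
p=1, q=1: 1
Satisfying count = 4/4.
Tautology iff count = 4: yes.

1


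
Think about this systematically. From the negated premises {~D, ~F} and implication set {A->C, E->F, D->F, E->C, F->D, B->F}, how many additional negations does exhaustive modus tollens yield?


Initial negated facts: {~D, ~F}
Apply modus tollens to closure:
  ~F and E->F  =>  ~E
  ~F and B->F  =>  ~B
Final negated: {~B, ~D, ~E, ~F}
New negations: {~B, ~E}
Count = 2

2


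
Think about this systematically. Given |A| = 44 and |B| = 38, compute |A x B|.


The Cartesian product A x B contains all ordered pairs (a, b).
|A x B| = |A| * |B| = 44 * 38 = 1672

1672


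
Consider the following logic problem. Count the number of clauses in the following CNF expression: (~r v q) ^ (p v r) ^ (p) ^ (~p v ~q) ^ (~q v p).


A CNF formula is a conjunction of clauses.
Clauses are separated by ^.
Counting the conjuncts: 5 clauses.

5


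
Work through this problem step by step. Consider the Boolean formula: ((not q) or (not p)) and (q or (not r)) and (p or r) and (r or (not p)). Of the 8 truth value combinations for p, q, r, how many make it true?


Evaluate all 8 assignments for p, q, r:
p=0, q=0, r=0: 0
p=0, q=0, r=1: 0
p=0, q=1, r=0: 0
p=0, q=1, r=1: 1
p=1, q=0, r=0: 0
p=1, q=0, r=1: 0
p=1, q=1, r=0: 0
p=1, q=1, r=1: 0
Satisfying count = 1

1


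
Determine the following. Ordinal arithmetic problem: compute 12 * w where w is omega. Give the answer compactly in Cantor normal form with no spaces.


Compute 12 * w.
Ordinal * is associative and left-distributive over +, but NOT commutative; for finite n>1, n*w = w but w*n stays w*n.
For finite n>0, n * w = sup{n*k : k<w} = w. So 12 * w = w.
Result = w

w


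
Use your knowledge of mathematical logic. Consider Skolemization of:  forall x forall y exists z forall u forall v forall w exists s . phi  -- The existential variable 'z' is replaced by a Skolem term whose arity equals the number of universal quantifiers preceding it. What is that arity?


Quantifier prefix: forall x forall y exists z forall u forall v forall w exists s
'z' is existentially quantified at position 3.
Universal variables preceding it: x, y
Skolem function arity = 2

2


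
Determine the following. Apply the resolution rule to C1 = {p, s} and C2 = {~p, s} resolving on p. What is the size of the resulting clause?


Remove p from C1 and ~p from C2.
C1 remainder: {s}
C2 remainder: {s}
Union (resolvent): {s}
Resolvent has 1 literal(s).

1


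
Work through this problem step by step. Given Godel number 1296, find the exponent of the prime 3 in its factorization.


Factorize 1296 by dividing by 3 repeatedly.
Division steps: 3 divides 1296 exactly 4 time(s).
Exponent of 3 = 4

4


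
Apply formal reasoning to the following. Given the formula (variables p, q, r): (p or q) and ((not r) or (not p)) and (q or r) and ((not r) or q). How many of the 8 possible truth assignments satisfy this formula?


Evaluate all 8 assignments for p, q, r:
p=0, q=0, r=0: 0
p=0, q=0, r=1: 0
p=0, q=1, r=0: 1
p=0, q=1, r=1: 1
p=1, q=0, r=0: 0
p=1, q=0, r=1: 0
p=1, q=1, r=0: 1
p=1, q=1, r=1: 0
Satisfying count = 3

3


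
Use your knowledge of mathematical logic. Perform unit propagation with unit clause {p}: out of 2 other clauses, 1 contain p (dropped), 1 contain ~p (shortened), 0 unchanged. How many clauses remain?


Satisfied (removed): 1
Shortened (remain): 1
Unchanged (remain): 0
Remaining = 1 + 0 = 1

1


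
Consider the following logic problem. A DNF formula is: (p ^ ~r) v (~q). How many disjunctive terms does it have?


A DNF formula is a disjunction of terms (conjunctions).
Terms are separated by v.
Counting the disjuncts: 2 terms.

2


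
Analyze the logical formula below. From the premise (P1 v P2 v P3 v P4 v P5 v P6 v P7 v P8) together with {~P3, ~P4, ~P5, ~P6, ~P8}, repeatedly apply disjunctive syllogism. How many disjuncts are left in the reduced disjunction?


Original disjuncts (8): P1, P2, P3, P4, P5, P6, P7, P8
Negated (eliminate): ~P3, ~P4, ~P5, ~P6, ~P8
Remaining disjuncts: P1, P2, P7
Count = 8 - 5 = 3

3


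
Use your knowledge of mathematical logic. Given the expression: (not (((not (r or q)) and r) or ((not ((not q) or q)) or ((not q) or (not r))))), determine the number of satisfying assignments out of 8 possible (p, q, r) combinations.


Check all 8 assignments:
p=0, q=0, r=0: 0
p=0, q=0, r=1: 0
p=0, q=1, r=0: 0
p=0, q=1, r=1: 1
p=1, q=0, r=0: 0
p=1, q=0, r=1: 0
p=1, q=1, r=0: 0
p=1, q=1, r=1: 1
Count of True = 2

2


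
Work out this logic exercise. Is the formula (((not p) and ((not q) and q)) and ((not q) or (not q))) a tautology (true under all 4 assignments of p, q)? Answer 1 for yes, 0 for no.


Check all 4 assignments:
p=0, q=0: 0
p=0, q=1: 0
p=1, q=0: 0
p=1, q=1: 0
Satisfying count = 0/4.
Tautology iff count = 4: no.

0


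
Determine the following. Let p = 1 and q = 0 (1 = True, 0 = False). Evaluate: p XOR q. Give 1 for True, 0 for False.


p = 1, q = 0
Operation: p XOR q
Evaluate: 1 XOR 0 = 1

1


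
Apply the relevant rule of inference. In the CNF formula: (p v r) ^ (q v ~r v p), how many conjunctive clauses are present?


A CNF formula is a conjunction of clauses.
Clauses are separated by ^.
Counting the conjuncts: 2 clauses.

2


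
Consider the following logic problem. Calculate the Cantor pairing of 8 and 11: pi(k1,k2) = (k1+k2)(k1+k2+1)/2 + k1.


k1 + k2 = 19
(k1+k2)(k1+k2+1)/2 = 19 * 20 / 2 = 190
pi = 190 + 8 = 198

198


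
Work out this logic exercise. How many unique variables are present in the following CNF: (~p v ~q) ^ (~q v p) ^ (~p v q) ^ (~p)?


Identify each variable that appears in the formula.
Variables found: p, q
Count = 2

2


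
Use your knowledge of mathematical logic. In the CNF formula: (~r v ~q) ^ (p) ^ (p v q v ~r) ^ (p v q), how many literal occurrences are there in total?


Counting literals in each clause:
Clause 1: 2 literal(s)
Clause 2: 1 literal(s)
Clause 3: 3 literal(s)
Clause 4: 2 literal(s)
Total = 8

8


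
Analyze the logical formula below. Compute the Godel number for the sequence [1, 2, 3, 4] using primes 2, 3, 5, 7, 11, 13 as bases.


Encode each element as an exponent of the corresponding prime:
  2^1 = 2
  3^2 = 9
  5^3 = 125
  7^4 = 2401
Product = 2 * 9 * 125 * 2401 = 5402250

5402250


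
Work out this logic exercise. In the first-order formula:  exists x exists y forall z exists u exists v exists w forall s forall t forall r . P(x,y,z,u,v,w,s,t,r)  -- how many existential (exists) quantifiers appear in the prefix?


Quantifier prefix: exists x exists y forall z exists u exists v exists w forall s forall t forall r
Mark each quantifier type:
  E E U E E E U U U
Universal count = 4, Existential count = 5
Asked for existential (exists) quantifiers: 5

5


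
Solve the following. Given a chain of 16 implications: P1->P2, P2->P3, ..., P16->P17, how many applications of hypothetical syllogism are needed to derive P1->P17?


With 16 implications in a chain connecting 17 propositions:
P1->P2, P2->P3, ..., P16->P17
Steps needed = (number of implications) - 1 = 16 - 1 = 15

15


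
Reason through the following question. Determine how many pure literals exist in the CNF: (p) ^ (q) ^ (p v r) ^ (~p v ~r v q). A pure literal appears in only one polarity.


Check each variable for pure literal status:
p: mixed (not pure)
q: pure positive
r: mixed (not pure)
Pure literal count = 1

1


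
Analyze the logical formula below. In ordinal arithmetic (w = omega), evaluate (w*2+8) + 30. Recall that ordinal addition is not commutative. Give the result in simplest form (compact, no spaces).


Compute (w*2+8) + 30.
Ordinal + is associative but NOT commutative; for finite n>0, n + w = w but w + n stays w+n.
By associativity: (w*2+8) + 30 = w*2 + (8+30) = w*2+38.
Result = w*2+38

w*2+38


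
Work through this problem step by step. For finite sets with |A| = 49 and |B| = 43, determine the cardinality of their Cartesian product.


The Cartesian product A x B contains all ordered pairs (a, b).
|A x B| = |A| * |B| = 49 * 43 = 2107

2107


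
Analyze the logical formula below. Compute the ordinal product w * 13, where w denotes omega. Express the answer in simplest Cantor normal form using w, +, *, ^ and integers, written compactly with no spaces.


Compute w * 13.
Ordinal * is associative and left-distributive over +, but NOT commutative; for finite n>1, n*w = w but w*n stays w*n.
w * 13 means 13 copies of w concatenated: w*13.
Result = w*13

w*13


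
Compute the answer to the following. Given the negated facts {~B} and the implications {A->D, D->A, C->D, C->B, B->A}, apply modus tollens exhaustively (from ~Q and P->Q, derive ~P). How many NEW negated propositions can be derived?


Initial negated facts: {~B}
Apply modus tollens to closure:
  ~B and C->B  =>  ~C
Final negated: {~B, ~C}
New negations: {~C}
Count = 1

1


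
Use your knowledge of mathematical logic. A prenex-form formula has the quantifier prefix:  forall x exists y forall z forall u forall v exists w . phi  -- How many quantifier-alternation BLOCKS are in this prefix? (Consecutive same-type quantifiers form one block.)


Quantifier-type sequence: A E A A A E  (A=forall, E=exists)
Group into maximal same-type runs:
  Ax1 | Ex1 | Ax3 | Ex1
Number of blocks = 4

4


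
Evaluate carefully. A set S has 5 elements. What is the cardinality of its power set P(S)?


The power set of a set with n elements has 2^n elements.
|P(S)| = 2^5 = 32

32


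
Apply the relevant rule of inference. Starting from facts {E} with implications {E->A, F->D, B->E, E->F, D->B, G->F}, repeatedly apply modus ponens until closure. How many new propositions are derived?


Initial facts: {E}
Apply modus ponens to closure:
  E and E->A  =>  A
  E and E->F  =>  F
  F and F->D  =>  D
  D and D->B  =>  B
Final known: {A, B, D, E, F}
New propositions: {A, B, D, F}
Count = 4

4


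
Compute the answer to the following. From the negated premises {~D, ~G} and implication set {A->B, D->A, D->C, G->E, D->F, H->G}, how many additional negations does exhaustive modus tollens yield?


Initial negated facts: {~D, ~G}
Apply modus tollens to closure:
  ~G and H->G  =>  ~H
Final negated: {~D, ~G, ~H}
New negations: {~H}
Count = 1

1


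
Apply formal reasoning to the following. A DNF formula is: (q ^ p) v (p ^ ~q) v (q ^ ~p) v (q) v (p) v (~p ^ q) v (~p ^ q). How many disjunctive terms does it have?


A DNF formula is a disjunction of terms (conjunctions).
Terms are separated by v.
Counting the disjuncts: 7 terms.

7


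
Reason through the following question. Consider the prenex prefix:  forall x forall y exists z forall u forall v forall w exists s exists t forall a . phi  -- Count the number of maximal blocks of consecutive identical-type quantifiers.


Quantifier-type sequence: A A E A A A E E A  (A=forall, E=exists)
Group into maximal same-type runs:
  Ax2 | Ex1 | Ax3 | Ex2 | Ax1
Number of blocks = 5

5


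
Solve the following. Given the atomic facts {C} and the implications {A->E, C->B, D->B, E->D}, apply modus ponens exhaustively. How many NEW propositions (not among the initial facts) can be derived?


Initial facts: {C}
Apply modus ponens to closure:
  C and C->B  =>  B
Final known: {B, C}
New propositions: {B}
Count = 1

1


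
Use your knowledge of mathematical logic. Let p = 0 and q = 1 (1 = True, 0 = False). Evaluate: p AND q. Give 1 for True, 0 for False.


p = 0, q = 1
Operation: p AND q
Evaluate: 0 AND 1 = 0

0


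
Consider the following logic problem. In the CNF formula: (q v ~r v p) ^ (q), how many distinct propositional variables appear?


Identify each variable that appears in the formula.
Variables found: p, q, r
Count = 3

3


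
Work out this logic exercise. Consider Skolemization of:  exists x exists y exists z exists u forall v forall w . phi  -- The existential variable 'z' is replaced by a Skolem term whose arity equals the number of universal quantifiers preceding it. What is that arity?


Quantifier prefix: exists x exists y exists z exists u forall v forall w
'z' is existentially quantified at position 3.
No universal quantifiers precede it.
Skolem function arity = 0 (a Skolem constant)

0


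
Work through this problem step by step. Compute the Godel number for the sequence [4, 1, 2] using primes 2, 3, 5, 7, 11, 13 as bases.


Encode each element as an exponent of the corresponding prime:
  2^4 = 16
  3^1 = 3
  5^2 = 25
Product = 16 * 3 * 25 = 1200

1200


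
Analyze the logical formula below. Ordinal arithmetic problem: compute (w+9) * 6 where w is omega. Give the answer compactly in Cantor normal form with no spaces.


Compute (w+9) * 6.
Ordinal * is associative and left-distributive over +, but NOT commutative; for finite n>1, n*w = w but w*n stays w*n.
(w+9) * 6 = (w+9) repeated 6 times. Each intermediate +9 is absorbed by the following w; only the last survives: w*6+9.
Result = w*6+9

w*6+9


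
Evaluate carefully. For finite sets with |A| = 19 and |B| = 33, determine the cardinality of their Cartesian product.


The Cartesian product A x B contains all ordered pairs (a, b).
|A x B| = |A| * |B| = 19 * 33 = 627

627


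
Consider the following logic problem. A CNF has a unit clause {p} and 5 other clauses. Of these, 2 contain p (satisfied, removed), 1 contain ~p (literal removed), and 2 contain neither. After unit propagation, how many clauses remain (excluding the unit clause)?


Satisfied (removed): 2
Shortened (remain): 1
Unchanged (remain): 2
Remaining = 1 + 2 = 3

3


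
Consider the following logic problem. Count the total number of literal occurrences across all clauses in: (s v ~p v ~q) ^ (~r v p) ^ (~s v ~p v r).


Counting literals in each clause:
Clause 1: 3 literal(s)
Clause 2: 2 literal(s)
Clause 3: 3 literal(s)
Total = 8

8


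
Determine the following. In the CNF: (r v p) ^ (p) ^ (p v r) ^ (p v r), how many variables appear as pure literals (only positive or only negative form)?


Check each variable for pure literal status:
p: pure positive
q: absent (not pure)
r: pure positive
Pure literal count = 2

2


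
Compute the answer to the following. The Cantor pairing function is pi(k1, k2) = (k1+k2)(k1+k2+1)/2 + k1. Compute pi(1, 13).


k1 + k2 = 14
(k1+k2)(k1+k2+1)/2 = 14 * 15 / 2 = 105
pi = 105 + 1 = 106

106


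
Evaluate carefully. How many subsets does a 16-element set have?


The power set of a set with n elements has 2^n elements.
|P(S)| = 2^16 = 65536

65536


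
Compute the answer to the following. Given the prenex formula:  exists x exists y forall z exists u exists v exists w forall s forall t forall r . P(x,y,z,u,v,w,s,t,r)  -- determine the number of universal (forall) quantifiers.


Quantifier prefix: exists x exists y forall z exists u exists v exists w forall s forall t forall r
Mark each quantifier type:
  E E U E E E U U U
Universal count = 4, Existential count = 5
Asked for universal (forall) quantifiers: 4

4


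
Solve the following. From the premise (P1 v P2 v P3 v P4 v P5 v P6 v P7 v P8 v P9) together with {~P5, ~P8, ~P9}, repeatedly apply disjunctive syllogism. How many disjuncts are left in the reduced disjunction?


Original disjuncts (9): P1, P2, P3, P4, P5, P6, P7, P8, P9
Negated (eliminate): ~P5, ~P8, ~P9
Remaining disjuncts: P1, P2, P3, P4, P6, P7
Count = 9 - 3 = 6

6


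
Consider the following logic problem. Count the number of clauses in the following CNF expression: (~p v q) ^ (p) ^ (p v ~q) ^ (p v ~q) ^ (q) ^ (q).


A CNF formula is a conjunction of clauses.
Clauses are separated by ^.
Counting the conjuncts: 6 clauses.

6


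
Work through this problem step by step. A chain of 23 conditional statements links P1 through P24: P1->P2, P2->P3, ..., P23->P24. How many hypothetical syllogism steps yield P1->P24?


With 23 implications in a chain connecting 24 propositions:
P1->P2, P2->P3, ..., P23->P24
Steps needed = (number of implications) - 1 = 23 - 1 = 22

22


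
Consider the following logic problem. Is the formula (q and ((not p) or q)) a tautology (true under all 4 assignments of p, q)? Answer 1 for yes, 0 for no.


Check all 4 assignments:
p=0, q=0: 0
p=0, q=1: 1
p=1, q=0: 0
p=1, q=1: 1
Satisfying count = 2/4.
Tautology iff count = 4: no.

0


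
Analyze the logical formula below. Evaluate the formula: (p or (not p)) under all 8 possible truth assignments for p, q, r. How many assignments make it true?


Check all 8 assignments:
p=0, q=0, r=0: 1
p=0, q=0, r=1: 1
p=0, q=1, r=0: 1
p=0, q=1, r=1: 1
p=1, q=0, r=0: 1
p=1, q=0, r=1: 1
p=1, q=1, r=0: 1
p=1, q=1, r=1: 1
Count of True = 8

8


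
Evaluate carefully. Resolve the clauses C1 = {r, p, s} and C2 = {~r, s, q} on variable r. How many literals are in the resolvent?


Remove r from C1 and ~r from C2.
C1 remainder: {p, s}
C2 remainder: {s, q}
Union (resolvent): {p, q, s}
Resolvent has 3 literal(s).

3


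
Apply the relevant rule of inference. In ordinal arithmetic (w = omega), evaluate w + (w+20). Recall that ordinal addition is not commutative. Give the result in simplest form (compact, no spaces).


Compute w + (w+20).
Ordinal + is associative but NOT commutative; for finite n>0, n + w = w but w + n stays w+n.
w + (w+20) = (w+w) + 20 = w*2+20.
Result = w*2+20

w*2+20


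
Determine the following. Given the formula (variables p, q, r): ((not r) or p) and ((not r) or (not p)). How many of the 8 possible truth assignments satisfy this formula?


Evaluate all 8 assignments for p, q, r:
p=0, q=0, r=0: 1
p=0, q=0, r=1: 0
p=0, q=1, r=0: 1
p=0, q=1, r=1: 0
p=1, q=0, r=0: 1
p=1, q=0, r=1: 0
p=1, q=1, r=0: 1
p=1, q=1, r=1: 0
Satisfying count = 4

4


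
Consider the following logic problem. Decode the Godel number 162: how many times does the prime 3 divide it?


Factorize 162 by dividing by 3 repeatedly.
Division steps: 3 divides 162 exactly 4 time(s).
Exponent of 3 = 4

4


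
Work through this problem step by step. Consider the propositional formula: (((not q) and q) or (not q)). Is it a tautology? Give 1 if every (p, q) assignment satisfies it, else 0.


Check all 4 assignments:
p=0, q=0: 1
p=0, q=1: 0
p=1, q=0: 1
p=1, q=1: 0
Satisfying count = 2/4.
Tautology iff count = 4: no.

0


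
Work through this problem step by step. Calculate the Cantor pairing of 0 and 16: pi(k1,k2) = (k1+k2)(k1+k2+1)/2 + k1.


k1 + k2 = 16
(k1+k2)(k1+k2+1)/2 = 16 * 17 / 2 = 136
pi = 136 + 0 = 136

136


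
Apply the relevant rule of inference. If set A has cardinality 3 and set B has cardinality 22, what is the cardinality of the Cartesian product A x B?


The Cartesian product A x B contains all ordered pairs (a, b).
|A x B| = |A| * |B| = 3 * 22 = 66

66


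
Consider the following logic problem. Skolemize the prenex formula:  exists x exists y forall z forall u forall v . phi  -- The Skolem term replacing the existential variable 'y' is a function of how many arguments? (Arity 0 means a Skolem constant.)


Quantifier prefix: exists x exists y forall z forall u forall v
'y' is existentially quantified at position 2.
No universal quantifiers precede it.
Skolem function arity = 0 (a Skolem constant)

0


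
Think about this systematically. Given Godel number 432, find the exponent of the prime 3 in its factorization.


Factorize 432 by dividing by 3 repeatedly.
Division steps: 3 divides 432 exactly 3 time(s).
Exponent of 3 = 3

3


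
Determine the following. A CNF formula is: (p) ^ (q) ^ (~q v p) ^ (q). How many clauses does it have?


A CNF formula is a conjunction of clauses.
Clauses are separated by ^.
Counting the conjuncts: 4 clauses.

4


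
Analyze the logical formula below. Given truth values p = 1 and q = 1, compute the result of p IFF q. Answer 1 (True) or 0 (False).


p = 1, q = 1
Operation: p IFF q
Evaluate: 1 IFF 1 = 1

1


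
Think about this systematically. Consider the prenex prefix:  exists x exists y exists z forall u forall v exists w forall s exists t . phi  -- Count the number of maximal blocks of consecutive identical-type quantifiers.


Quantifier-type sequence: E E E A A E A E  (A=forall, E=exists)
Group into maximal same-type runs:
  Ex3 | Ax2 | Ex1 | Ax1 | Ex1
Number of blocks = 5

5


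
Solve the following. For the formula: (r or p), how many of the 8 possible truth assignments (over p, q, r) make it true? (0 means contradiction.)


Check all 8 assignments:
p=0, q=0, r=0: 0
p=0, q=0, r=1: 1
p=0, q=1, r=0: 0
p=0, q=1, r=1: 1
p=1, q=0, r=0: 1
p=1, q=0, r=1: 1
p=1, q=1, r=0: 1
p=1, q=1, r=1: 1
Count of True = 6

6


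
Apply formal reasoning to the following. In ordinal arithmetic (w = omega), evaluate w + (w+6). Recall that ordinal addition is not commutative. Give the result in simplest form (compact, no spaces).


Compute w + (w+6).
Ordinal + is associative but NOT commutative; for finite n>0, n + w = w but w + n stays w+n.
w + (w+6) = (w+w) + 6 = w*2+6.
Result = w*2+6

w*2+6


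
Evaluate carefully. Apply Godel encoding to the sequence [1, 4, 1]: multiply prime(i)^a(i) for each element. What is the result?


Encode each element as an exponent of the corresponding prime:
  2^1 = 2
  3^4 = 81
  5^1 = 5
Product = 2 * 81 * 5 = 810

810


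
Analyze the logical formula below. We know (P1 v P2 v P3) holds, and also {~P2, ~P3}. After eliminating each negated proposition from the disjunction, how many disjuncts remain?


Original disjuncts (3): P1, P2, P3
Negated (eliminate): ~P2, ~P3
Remaining disjuncts: P1
Count = 3 - 2 = 1

1


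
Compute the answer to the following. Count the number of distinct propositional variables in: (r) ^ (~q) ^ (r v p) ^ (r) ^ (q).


Identify each variable that appears in the formula.
Variables found: p, q, r
Count = 3

3


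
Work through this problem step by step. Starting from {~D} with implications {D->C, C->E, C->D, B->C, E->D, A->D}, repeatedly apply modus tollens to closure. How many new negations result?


Initial negated facts: {~D}
Apply modus tollens to closure:
  ~D and C->D  =>  ~C
  ~C and B->C  =>  ~B
  ~D and E->D  =>  ~E
  ~D and A->D  =>  ~A
Final negated: {~A, ~B, ~C, ~D, ~E}
New negations: {~A, ~B, ~C, ~E}
Count = 4

4


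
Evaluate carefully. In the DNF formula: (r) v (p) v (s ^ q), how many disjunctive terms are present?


A DNF formula is a disjunction of terms (conjunctions).
Terms are separated by v.
Counting the disjuncts: 3 terms.

3


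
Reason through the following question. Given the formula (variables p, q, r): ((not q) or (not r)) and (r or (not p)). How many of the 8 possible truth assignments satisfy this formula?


Evaluate all 8 assignments for p, q, r:
p=0, q=0, r=0: 1
p=0, q=0, r=1: 1
p=0, q=1, r=0: 1
p=0, q=1, r=1: 0
p=1, q=0, r=0: 0
p=1, q=0, r=1: 1
p=1, q=1, r=0: 0
p=1, q=1, r=1: 0
Satisfying count = 4

4


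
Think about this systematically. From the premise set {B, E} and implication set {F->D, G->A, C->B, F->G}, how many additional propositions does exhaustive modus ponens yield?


Initial facts: {B, E}
Apply modus ponens to closure:
  (no implication fires)
Final known: {B, E}
New propositions: {(none)}
Count = 0

0


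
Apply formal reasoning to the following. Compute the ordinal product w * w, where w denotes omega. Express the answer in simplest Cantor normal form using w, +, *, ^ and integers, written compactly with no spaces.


Compute w * w.
Ordinal * is associative and left-distributive over +, but NOT commutative; for finite n>1, n*w = w but w*n stays w*n.
w * w = w^2 by definition.
Result = w^2

w^2


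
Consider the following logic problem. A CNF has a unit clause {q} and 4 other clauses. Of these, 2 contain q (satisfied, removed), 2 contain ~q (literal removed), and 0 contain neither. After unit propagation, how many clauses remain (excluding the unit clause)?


Satisfied (removed): 2
Shortened (remain): 2
Unchanged (remain): 0
Remaining = 2 + 0 = 2

2


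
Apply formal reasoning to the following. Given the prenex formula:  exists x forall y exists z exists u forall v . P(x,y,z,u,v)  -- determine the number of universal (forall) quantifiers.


Quantifier prefix: exists x forall y exists z exists u forall v
Mark each quantifier type:
  E U E E U
Universal count = 2, Existential count = 3
Asked for universal (forall) quantifiers: 2

2


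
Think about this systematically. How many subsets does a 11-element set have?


The power set of a set with n elements has 2^n elements.
|P(S)| = 2^11 = 2048

2048


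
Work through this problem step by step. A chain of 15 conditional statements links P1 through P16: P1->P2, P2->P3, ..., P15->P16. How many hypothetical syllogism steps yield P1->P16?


With 15 implications in a chain connecting 16 propositions:
P1->P2, P2->P3, ..., P15->P16
Steps needed = (number of implications) - 1 = 15 - 1 = 14

14


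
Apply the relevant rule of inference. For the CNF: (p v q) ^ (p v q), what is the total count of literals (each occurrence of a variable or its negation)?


Counting literals in each clause:
Clause 1: 2 literal(s)
Clause 2: 2 literal(s)
Total = 4

4


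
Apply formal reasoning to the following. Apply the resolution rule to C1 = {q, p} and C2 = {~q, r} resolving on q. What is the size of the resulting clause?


Remove q from C1 and ~q from C2.
C1 remainder: {p}
C2 remainder: {r}
Union (resolvent): {p, r}
Resolvent has 2 literal(s).

2


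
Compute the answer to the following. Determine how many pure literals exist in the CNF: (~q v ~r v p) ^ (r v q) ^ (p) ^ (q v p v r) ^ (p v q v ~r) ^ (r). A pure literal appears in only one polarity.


Check each variable for pure literal status:
p: pure positive
q: mixed (not pure)
r: mixed (not pure)
Pure literal count = 1

1


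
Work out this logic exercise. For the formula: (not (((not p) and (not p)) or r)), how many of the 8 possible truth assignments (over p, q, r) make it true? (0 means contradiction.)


Check all 8 assignments:
p=0, q=0, r=0: 0
p=0, q=0, r=1: 0
p=0, q=1, r=0: 0
p=0, q=1, r=1: 0
p=1, q=0, r=0: 1
p=1, q=0, r=1: 0
p=1, q=1, r=0: 1
p=1, q=1, r=1: 0
Count of True = 2

2


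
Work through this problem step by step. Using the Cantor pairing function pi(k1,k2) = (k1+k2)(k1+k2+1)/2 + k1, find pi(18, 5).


k1 + k2 = 23
(k1+k2)(k1+k2+1)/2 = 23 * 24 / 2 = 276
pi = 276 + 18 = 294

294


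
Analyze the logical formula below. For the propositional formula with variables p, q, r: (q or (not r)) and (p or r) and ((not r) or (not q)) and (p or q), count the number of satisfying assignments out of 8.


Evaluate all 8 assignments for p, q, r:
p=0, q=0, r=0: 0
p=0, q=0, r=1: 0
p=0, q=1, r=0: 0
p=0, q=1, r=1: 0
p=1, q=0, r=0: 1
p=1, q=0, r=1: 0
p=1, q=1, r=0: 1
p=1, q=1, r=1: 0
Satisfying count = 2

2


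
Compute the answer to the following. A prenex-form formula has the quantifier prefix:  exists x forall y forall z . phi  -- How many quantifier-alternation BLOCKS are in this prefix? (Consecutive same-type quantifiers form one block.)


Quantifier-type sequence: E A A  (A=forall, E=exists)
Group into maximal same-type runs:
  Ex1 | Ax2
Number of blocks = 2

2


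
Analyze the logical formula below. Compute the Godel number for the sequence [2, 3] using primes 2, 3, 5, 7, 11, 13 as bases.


Encode each element as an exponent of the corresponding prime:
  2^2 = 4
  3^3 = 27
Product = 4 * 27 = 108

108


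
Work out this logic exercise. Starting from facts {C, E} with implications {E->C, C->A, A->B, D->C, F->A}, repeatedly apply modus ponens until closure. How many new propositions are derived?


Initial facts: {C, E}
Apply modus ponens to closure:
  C and C->A  =>  A
  A and A->B  =>  B
Final known: {A, B, C, E}
New propositions: {A, B}
Count = 2

2


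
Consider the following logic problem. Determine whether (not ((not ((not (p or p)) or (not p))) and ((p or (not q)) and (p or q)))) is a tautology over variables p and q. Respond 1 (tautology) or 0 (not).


Check all 4 assignments:
p=0, q=0: 1
p=0, q=1: 1
p=1, q=0: 0
p=1, q=1: 0
Satisfying count = 2/4.
Tautology iff count = 4: no.

0


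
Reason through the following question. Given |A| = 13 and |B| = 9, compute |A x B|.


The Cartesian product A x B contains all ordered pairs (a, b).
|A x B| = |A| * |B| = 13 * 9 = 117

117


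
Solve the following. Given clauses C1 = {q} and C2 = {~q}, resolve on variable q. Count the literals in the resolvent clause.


Remove q from C1 and ~q from C2.
C1 remainder: {}
C2 remainder: {}
Union (resolvent): {} (empty clause)
Resolvent has 0 literal(s).

0


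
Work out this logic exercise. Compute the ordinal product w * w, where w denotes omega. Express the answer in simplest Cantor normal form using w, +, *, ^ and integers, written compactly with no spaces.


Compute w * w.
Ordinal * is associative and left-distributive over +, but NOT commutative; for finite n>1, n*w = w but w*n stays w*n.
w * w = w^2 by definition.
Result = w^2

w^2


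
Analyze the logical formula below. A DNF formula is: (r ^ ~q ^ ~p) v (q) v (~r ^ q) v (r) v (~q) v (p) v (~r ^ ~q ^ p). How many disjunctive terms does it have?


A DNF formula is a disjunction of terms (conjunctions).
Terms are separated by v.
Counting the disjuncts: 7 terms.

7


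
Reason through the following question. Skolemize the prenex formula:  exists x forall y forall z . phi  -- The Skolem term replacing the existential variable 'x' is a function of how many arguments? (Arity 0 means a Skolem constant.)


Quantifier prefix: exists x forall y forall z
'x' is existentially quantified at position 1.
No universal quantifiers precede it.
Skolem function arity = 0 (a Skolem constant)

0


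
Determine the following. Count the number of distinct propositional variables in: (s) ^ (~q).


Identify each variable that appears in the formula.
Variables found: q, s
Count = 2

2


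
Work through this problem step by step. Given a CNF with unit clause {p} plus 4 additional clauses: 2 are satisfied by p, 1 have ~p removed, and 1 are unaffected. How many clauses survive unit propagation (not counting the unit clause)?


Satisfied (removed): 2
Shortened (remain): 1
Unchanged (remain): 1
Remaining = 1 + 1 = 2

2


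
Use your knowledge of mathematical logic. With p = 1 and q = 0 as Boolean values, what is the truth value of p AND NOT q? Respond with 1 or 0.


p = 1, q = 0
Operation: p AND NOT q
Evaluate: 1 AND NOT 0 = 1

1


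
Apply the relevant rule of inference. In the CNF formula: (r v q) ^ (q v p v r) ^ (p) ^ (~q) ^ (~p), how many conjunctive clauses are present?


A CNF formula is a conjunction of clauses.
Clauses are separated by ^.
Counting the conjuncts: 5 clauses.

5


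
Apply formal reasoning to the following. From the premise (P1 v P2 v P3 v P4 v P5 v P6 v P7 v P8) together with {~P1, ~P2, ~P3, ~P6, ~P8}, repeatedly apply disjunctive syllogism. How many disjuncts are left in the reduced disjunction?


Original disjuncts (8): P1, P2, P3, P4, P5, P6, P7, P8
Negated (eliminate): ~P1, ~P2, ~P3, ~P6, ~P8
Remaining disjuncts: P4, P5, P7
Count = 8 - 5 = 3

3


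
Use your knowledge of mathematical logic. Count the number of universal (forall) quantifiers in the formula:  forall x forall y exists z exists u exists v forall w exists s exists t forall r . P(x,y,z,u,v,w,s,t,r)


Quantifier prefix: forall x forall y exists z exists u exists v forall w exists s exists t forall r
Mark each quantifier type:
  U U E E E U E E U
Universal count = 4, Existential count = 5
Asked for universal (forall) quantifiers: 4

4


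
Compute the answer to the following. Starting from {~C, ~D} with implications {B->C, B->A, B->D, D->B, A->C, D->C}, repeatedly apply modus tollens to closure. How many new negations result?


Initial negated facts: {~C, ~D}
Apply modus tollens to closure:
  ~C and B->C  =>  ~B
  ~C and A->C  =>  ~A
Final negated: {~A, ~B, ~C, ~D}
New negations: {~A, ~B}
Count = 2

2


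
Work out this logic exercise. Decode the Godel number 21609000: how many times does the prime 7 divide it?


Factorize 21609000 by dividing by 7 repeatedly.
Division steps: 7 divides 21609000 exactly 4 time(s).
Exponent of 7 = 4

4


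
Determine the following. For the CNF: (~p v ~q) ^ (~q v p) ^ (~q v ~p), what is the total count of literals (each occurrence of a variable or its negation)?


Counting literals in each clause:
Clause 1: 2 literal(s)
Clause 2: 2 literal(s)
Clause 3: 2 literal(s)
Total = 6

6


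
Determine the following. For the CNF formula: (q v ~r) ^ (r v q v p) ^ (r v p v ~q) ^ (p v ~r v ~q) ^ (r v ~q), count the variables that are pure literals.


Check each variable for pure literal status:
p: pure positive
q: mixed (not pure)
r: mixed (not pure)
Pure literal count = 1

1


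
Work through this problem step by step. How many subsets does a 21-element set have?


The power set of a set with n elements has 2^n elements.
|P(S)| = 2^21 = 2097152

2097152


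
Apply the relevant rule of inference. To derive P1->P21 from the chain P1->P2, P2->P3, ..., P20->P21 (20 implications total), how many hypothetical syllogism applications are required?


With 20 implications in a chain connecting 21 propositions:
P1->P2, P2->P3, ..., P20->P21
Steps needed = (number of implications) - 1 = 20 - 1 = 19

19


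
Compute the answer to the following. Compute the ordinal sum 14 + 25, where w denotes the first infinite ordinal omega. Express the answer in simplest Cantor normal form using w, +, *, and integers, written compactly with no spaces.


Compute 14 + 25.
Ordinal + is associative but NOT commutative; for finite n>0, n + w = w but w + n stays w+n.
Both operands finite; ordinal + agrees with natural +: 14 + 25 = 39.
Result = 39

39


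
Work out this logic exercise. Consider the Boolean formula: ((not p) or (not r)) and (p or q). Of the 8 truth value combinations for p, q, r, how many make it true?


Evaluate all 8 assignments for p, q, r:
p=0, q=0, r=0: 0
p=0, q=0, r=1: 0
p=0, q=1, r=0: 1
p=0, q=1, r=1: 1
p=1, q=0, r=0: 1
p=1, q=0, r=1: 0
p=1, q=1, r=0: 1
p=1, q=1, r=1: 0
Satisfying count = 4

4


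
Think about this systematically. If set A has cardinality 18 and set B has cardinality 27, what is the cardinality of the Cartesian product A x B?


The Cartesian product A x B contains all ordered pairs (a, b).
|A x B| = |A| * |B| = 18 * 27 = 486

486


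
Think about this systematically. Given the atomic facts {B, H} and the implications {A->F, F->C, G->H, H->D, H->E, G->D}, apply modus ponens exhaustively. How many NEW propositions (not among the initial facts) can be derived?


Initial facts: {B, H}
Apply modus ponens to closure:
  H and H->D  =>  D
  H and H->E  =>  E
Final known: {B, D, E, H}
New propositions: {D, E}
Count = 2

2
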